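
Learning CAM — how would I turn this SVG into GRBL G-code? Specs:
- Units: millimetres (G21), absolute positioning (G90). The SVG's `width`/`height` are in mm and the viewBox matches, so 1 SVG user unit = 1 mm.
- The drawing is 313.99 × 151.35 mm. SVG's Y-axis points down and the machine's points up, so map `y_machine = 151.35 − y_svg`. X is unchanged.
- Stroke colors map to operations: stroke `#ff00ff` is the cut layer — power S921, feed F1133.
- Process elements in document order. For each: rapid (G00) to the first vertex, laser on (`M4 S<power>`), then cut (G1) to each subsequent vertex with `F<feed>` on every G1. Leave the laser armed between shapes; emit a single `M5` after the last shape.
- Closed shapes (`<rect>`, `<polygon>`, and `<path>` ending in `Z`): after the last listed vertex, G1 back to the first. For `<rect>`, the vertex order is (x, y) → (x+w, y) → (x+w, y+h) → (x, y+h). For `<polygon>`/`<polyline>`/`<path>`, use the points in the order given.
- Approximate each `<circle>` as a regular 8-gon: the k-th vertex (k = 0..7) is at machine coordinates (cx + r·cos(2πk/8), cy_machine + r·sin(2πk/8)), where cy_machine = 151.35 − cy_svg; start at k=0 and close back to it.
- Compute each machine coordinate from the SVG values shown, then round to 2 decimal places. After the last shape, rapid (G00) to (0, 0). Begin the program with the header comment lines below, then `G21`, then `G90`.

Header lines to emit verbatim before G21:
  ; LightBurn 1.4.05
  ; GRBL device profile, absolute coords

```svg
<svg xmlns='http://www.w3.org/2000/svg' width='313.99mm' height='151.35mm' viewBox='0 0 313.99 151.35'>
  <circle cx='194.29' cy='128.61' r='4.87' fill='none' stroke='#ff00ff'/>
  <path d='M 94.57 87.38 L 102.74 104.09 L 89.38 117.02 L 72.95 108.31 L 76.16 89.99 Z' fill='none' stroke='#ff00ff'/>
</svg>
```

1 u = 1 mm; y_m = 151.35 − y.

[1] `<circle>` circle, #ff00ff→cut S921 F1133: (199.16,22.74) → (197.73,26.18) → (194.29,27.61) → (190.85,26.18) → (189.42,22.74) → (190.85,19.30) → (194.29,17.87) → (197.73,19.30) → (199.16,22.74) (closed)

[2] `<path>` regular polygon, #ff00ff→cut S921 F1133: (94.57,63.97) → (102.74,47.26) → (89.38,34.33) → (72.95,43.04) → (76.16,61.36) → (94.57,63.97) (closed)

; LightBurn 1.4.05
; GRBL device profile, absolute coords
G21
G90
G00 X199.16 Y22.74
M4 S921
G1 X197.73 Y26.18 F1133
G1 X194.29 Y27.61 F1133
G1 X190.85 Y26.18 F1133
G1 X189.42 Y22.74 F1133
G1 X190.85 Y19.30 F1133
G1 X194.29 Y17.87 F1133
G1 X197.73 Y19.30 F1133
G1 X199.16 Y22.74 F1133
G00 X94.57 Y63.97
M4 S921
G1 X102.74 Y47.26 F1133
G1 X89.38 Y34.33 F1133
G1 X72.95 Y43.04 F1133
G1 X76.16 Y61.36 F1133
G1 X94.57 Y63.97 F1133
M5
G00 X0.00 Y0.00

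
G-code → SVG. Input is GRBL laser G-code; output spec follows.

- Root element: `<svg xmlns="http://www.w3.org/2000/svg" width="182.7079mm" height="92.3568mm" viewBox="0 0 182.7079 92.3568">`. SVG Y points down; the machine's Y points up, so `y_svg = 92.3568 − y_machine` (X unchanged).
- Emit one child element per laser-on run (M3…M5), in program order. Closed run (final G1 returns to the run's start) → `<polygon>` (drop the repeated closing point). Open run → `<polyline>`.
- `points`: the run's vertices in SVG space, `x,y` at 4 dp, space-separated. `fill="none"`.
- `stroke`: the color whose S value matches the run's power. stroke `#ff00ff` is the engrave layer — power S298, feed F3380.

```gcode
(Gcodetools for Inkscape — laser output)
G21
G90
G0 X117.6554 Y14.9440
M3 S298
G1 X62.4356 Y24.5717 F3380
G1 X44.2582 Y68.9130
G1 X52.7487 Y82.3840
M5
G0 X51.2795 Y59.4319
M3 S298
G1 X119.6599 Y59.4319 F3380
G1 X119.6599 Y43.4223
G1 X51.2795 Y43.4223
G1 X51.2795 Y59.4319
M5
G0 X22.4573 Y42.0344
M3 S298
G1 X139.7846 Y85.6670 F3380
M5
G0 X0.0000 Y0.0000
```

Machine Y-up, SVG Y-down with viewBox height 92.3568, so y_svg = 92.3568 − y_machine; X carries over. Every run uses S298, so all elements get stroke `#ff00ff` (engrave).

Run 1: The run is open, so emit a `<polyline>` with points (Y-flipped): 117.6554,77.4128 62.4356,67.7851 44.2582,23.4438 52.7487,9.9728.

Run 2: The run returns to its start, so emit a `<polygon>` with points (Y-flipped): 51.2795,32.9249 119.6599,32.9249 119.6599,48.9345 51.2795,48.9345.

Run 3: The run is open, so emit a `<polyline>` with points (Y-flipped): 22.4573,50.3224 139.7846,6.6898.

<svg xmlns="http://www.w3.org/2000/svg" width="182.7079mm" height="92.3568mm" viewBox="0 0 182.7079 92.3568">
  <polyline points="117.6554,77.4128 62.4356,67.7851 44.2582,23.4438 52.7487,9.9728" fill="none" stroke="#ff00ff"/>
  <polygon points="51.2795,32.9249 119.6599,32.9249 119.6599,48.9345 51.2795,48.9345" fill="none" stroke="#ff00ff"/>
  <polyline points="22.4573,50.3224 139.7846,6.6898" fill="none" stroke="#ff00ff"/>
</svg>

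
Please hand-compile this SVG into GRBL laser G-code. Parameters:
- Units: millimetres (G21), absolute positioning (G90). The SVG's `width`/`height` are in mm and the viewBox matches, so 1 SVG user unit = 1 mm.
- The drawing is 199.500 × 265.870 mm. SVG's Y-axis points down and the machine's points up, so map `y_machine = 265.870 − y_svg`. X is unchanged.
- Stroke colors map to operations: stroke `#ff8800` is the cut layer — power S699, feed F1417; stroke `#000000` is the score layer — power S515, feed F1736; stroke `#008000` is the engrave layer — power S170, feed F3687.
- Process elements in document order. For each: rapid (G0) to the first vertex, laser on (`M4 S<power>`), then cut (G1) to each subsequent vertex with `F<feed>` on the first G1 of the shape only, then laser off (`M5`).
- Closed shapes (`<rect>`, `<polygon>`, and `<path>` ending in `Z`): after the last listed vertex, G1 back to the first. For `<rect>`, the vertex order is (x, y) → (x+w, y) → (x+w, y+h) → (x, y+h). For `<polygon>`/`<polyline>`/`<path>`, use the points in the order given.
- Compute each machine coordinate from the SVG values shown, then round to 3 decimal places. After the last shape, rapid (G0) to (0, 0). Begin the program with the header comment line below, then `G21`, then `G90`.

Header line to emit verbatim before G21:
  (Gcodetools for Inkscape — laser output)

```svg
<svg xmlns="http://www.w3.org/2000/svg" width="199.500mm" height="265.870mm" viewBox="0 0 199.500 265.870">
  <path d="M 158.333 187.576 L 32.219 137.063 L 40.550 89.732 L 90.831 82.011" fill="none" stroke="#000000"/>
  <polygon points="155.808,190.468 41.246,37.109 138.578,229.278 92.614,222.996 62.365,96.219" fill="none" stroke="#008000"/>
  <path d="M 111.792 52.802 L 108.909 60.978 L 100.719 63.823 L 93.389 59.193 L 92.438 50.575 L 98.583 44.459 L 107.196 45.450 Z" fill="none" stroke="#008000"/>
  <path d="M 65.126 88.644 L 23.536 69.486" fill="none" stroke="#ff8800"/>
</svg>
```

(Gcodetools for Inkscape — laser output)
G21
G90
G0 X158.333 Y78.294
M4 S515
G1 X32.219 Y128.807 F1736
G1 X40.550 Y176.138
G1 X90.831 Y183.859
M5
G0 X155.808 Y75.402
M4 S170
G1 X41.246 Y228.761 F3687
G1 X138.578 Y36.592
G1 X92.614 Y42.874
G1 X62.365 Y169.651
G1 X155.808 Y75.402
M5
G0 X111.792 Y213.068
M4 S170
G1 X108.909 Y204.892 F3687
G1 X100.719 Y202.047
G1 X93.389 Y206.677
G1 X92.438 Y215.295
G1 X98.583 Y221.411
G1 X107.196 Y220.420
G1 X111.792 Y213.068
M5
G0 X65.126 Y177.226
M4 S699
G1 X23.536 Y196.384 F1417
M5
G0 X0.000 Y0.000

1 u = 1 mm; y_m = 265.870 − y.

[1] `<path>` open polyline, #000000→score S515 F1736: (158.333,78.294) → (32.219,128.807) → (40.550,176.138) → (90.831,183.859)

[2] `<polygon>` closed polygon, #008000→engrave S170 F3687: (155.808,75.402) → (41.246,228.761) → (138.578,36.592) → (92.614,42.874) → (62.365,169.651) → (155.808,75.402) (closed)

[3] `<path>` regular polygon, #008000→engrave S170 F3687: (111.792,213.068) → (108.909,204.892) → (100.719,202.047) → (93.389,206.677) → (92.438,215.295) → (98.583,221.411) → (107.196,220.420) → (111.792,213.068) (closed)

[4] `<path>` line segment, #ff8800→cut S699 F1417: (65.126,177.226) → (23.536,196.384)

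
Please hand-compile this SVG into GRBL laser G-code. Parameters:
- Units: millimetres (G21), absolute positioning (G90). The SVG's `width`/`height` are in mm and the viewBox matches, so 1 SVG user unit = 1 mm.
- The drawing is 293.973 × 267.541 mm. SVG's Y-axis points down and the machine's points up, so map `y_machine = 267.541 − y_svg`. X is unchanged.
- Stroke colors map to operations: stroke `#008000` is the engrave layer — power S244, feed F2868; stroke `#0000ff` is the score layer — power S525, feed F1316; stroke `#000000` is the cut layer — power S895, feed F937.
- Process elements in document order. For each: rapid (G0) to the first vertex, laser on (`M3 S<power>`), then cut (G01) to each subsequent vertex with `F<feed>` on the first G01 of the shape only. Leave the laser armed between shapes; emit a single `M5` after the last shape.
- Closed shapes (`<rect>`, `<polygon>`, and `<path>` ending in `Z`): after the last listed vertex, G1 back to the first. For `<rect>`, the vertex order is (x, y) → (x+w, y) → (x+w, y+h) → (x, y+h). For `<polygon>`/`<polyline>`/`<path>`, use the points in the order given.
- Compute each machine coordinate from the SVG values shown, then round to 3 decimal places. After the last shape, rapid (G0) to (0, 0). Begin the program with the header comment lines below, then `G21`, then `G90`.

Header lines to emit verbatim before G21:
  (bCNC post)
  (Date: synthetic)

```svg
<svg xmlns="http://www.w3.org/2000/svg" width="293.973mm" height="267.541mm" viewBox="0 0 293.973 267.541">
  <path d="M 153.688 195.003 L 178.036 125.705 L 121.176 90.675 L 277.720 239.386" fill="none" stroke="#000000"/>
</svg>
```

1 u = 1 mm; y_m = 267.541 − y.

[1] `<path>` open polyline, #000000→cut S895 F937: (153.688,72.538) → (178.036,141.836) → (121.176,176.866) → (277.720,28.155)

(bCNC post)
(Date: synthetic)
G21
G90
G0 X153.688 Y72.538
M3 S895
G01 X178.036 Y141.836 F937
G01 X121.176 Y176.866
G01 X277.720 Y28.155
M5
G0 X0.000 Y0.000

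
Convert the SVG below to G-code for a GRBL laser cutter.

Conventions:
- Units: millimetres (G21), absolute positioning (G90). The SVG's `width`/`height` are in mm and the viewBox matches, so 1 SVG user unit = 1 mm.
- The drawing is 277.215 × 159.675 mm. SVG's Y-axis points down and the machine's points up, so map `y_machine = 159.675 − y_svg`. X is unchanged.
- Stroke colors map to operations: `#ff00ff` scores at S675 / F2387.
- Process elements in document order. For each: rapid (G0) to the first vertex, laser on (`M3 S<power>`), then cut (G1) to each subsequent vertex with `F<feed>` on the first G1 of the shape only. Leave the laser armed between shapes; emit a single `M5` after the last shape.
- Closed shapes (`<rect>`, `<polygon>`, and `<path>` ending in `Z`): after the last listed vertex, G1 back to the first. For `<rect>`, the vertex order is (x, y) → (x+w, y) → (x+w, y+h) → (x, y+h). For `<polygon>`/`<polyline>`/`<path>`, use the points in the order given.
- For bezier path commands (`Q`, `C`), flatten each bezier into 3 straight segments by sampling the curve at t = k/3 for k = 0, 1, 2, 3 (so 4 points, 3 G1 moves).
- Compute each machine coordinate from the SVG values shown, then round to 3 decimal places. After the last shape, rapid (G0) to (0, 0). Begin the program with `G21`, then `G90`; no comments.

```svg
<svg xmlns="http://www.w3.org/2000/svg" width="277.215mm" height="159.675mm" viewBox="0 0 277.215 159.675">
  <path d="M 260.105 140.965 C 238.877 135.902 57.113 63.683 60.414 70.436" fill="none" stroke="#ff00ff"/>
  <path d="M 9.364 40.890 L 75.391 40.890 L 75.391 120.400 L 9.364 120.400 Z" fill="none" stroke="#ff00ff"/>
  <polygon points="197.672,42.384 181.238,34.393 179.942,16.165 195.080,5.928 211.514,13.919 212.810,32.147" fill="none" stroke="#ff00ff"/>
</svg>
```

viewBox `0 0 277.215 159.675` with mm width/height → 1 unit = 1 mm. Flip: y_m = 159.675 − y_svg.

**Shape 1** — `<path>` cubic bezier, stroke `#ff00ff` → score (S675, F2387). Control points (SVG): P0=(260.105,140.965), P1=(238.877,135.902), P2=(57.113,63.683), P3=(60.414,70.436); sampled at t=k/3. Machine vertices: (260.105,18.710) → (198.165,40.746) → (106.001,75.080) → (60.414,89.239). Open path.

**Shape 2** — `<path>` rectangle, stroke `#ff00ff` → score (S675, F2387). Machine vertices: (9.364,118.785) → (75.391,118.785) → (75.391,39.275) → (9.364,39.275) → (9.364,118.785). Closed: final G1 returns to the first vertex.

**Shape 3** — `<polygon>` regular polygon, stroke `#ff00ff` → score (S675, F2387). Machine vertices: (197.672,117.291) → (181.238,125.282) → (179.942,143.510) → (195.080,153.747) → (211.514,145.756) → (212.810,127.528) → (197.672,117.291). Closed: final G1 returns to the first vertex.

G21
G90
G0 X260.105 Y18.710
M3 S675
G1 X198.165 Y40.746 F2387
G1 X106.001 Y75.080
G1 X60.414 Y89.239
G0 X9.364 Y118.785
M3 S675
G1 X75.391 Y118.785 F2387
G1 X75.391 Y39.275
G1 X9.364 Y39.275
G1 X9.364 Y118.785
G0 X197.672 Y117.291
M3 S675
G1 X181.238 Y125.282 F2387
G1 X179.942 Y143.510
G1 X195.080 Y153.747
G1 X211.514 Y145.756
G1 X212.810 Y127.528
G1 X197.672 Y117.291
M5
G0 X0.000 Y0.000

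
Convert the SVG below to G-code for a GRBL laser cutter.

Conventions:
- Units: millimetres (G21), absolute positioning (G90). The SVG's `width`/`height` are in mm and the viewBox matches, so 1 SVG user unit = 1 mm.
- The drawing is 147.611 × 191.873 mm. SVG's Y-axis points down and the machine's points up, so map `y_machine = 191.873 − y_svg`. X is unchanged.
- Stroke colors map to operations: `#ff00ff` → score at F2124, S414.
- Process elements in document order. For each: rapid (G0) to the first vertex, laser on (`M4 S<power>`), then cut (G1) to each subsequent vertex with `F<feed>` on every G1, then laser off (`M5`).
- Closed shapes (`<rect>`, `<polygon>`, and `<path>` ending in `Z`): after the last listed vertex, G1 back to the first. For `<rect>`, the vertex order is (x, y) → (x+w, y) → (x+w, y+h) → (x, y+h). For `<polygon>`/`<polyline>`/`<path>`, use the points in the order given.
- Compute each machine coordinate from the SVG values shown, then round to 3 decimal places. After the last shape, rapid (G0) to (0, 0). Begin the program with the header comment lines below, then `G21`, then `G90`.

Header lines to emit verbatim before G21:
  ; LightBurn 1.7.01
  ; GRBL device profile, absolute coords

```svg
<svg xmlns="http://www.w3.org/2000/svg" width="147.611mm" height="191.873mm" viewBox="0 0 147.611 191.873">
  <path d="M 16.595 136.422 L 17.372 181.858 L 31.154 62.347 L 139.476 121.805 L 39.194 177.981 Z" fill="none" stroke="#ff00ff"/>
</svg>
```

; LightBurn 1.7.01
; GRBL device profile, absolute coords
G21
G90
G0 X16.595 Y55.451
M4 S414
G1 X17.372 Y10.015 F2124
G1 X31.154 Y129.526 F2124
G1 X139.476 Y70.068 F2124
G1 X39.194 Y13.892 F2124
G1 X16.595 Y55.451 F2124
M5
G0 X0.000 Y0.000

viewBox `0 0 147.611 191.873` with mm width/height → 1 unit = 1 mm. Flip: y_m = 191.873 − y_svg.

**Shape 1** — `<path>` closed polygon, stroke `#ff00ff` → score (S414, F2124). Machine vertices: (16.595,55.451) → (17.372,10.015) → (31.154,129.526) → (139.476,70.068) → (39.194,13.892) → (16.595,55.451). Closed: final G1 returns to the first vertex.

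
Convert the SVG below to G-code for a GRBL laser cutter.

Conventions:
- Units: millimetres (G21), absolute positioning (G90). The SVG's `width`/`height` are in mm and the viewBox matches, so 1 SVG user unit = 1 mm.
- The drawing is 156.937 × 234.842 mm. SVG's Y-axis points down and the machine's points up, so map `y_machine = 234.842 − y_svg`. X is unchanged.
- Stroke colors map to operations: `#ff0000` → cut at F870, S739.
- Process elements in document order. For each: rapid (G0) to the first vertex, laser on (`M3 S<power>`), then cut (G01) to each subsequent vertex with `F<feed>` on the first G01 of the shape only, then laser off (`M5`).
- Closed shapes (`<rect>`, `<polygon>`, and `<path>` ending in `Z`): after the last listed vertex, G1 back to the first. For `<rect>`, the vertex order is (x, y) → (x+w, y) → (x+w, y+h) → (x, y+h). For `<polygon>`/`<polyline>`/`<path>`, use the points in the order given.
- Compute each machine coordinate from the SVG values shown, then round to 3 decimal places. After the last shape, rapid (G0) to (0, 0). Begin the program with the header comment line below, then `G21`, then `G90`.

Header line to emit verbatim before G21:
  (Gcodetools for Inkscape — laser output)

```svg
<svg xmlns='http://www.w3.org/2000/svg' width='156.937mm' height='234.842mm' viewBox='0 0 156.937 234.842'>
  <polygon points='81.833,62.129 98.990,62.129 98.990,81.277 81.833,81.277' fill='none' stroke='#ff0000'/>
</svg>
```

1 u = 1 mm; y_m = 234.842 − y.

[1] `<polygon>` rectangle, #ff0000→cut S739 F870: (81.833,172.713) → (98.990,172.713) → (98.990,153.565) → (81.833,153.565) → (81.833,172.713) (closed)

(Gcodetools for Inkscape — laser output)
G21
G90
G0 X81.833 Y172.713
M3 S739
G01 X98.990 Y172.713 F870
G01 X98.990 Y153.565
G01 X81.833 Y153.565
G01 X81.833 Y172.713
M5
G0 X0.000 Y0.000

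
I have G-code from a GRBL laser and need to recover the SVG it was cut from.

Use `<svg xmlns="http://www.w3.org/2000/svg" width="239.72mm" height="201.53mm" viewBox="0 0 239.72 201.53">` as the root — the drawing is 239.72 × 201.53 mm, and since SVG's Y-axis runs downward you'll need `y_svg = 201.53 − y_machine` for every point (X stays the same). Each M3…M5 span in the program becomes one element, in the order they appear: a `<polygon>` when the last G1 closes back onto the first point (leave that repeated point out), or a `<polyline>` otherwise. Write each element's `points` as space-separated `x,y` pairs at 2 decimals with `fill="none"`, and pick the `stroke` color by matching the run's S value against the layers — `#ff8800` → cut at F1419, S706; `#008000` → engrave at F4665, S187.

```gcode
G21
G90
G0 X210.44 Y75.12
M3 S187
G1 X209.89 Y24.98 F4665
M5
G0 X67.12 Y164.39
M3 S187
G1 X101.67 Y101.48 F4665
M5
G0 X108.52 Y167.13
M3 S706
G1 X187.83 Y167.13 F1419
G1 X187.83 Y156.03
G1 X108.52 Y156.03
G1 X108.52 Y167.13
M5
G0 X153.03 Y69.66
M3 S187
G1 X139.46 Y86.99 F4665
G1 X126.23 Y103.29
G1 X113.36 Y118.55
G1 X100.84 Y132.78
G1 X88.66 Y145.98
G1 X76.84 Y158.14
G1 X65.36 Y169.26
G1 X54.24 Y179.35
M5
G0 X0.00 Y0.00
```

y_svg = 201.53 − y_m.

[1] S187→`#008000` (engrave); open run; points: 210.44,126.41 209.89,176.55

[2] S187→`#008000` (engrave); open run; points: 67.12,37.14 101.67,100.05

[3] S706→`#ff8800` (cut); closed run; points: 108.52,34.40 187.83,34.40 187.83,45.50 108.52,45.50

[4] S187→`#008000` (engrave); open run; points: 153.03,131.87 139.46,114.54 126.23,98.24 113.36,82.98 100.84,68.75 88.66,55.55 76.84,43.39 65.36,32.27 54.24,22.18

<svg xmlns="http://www.w3.org/2000/svg" width="239.72mm" height="201.53mm" viewBox="0 0 239.72 201.53">
  <polyline points="210.44,126.41 209.89,176.55" fill="none" stroke="#008000"/>
  <polyline points="67.12,37.14 101.67,100.05" fill="none" stroke="#008000"/>
  <polygon points="108.52,34.40 187.83,34.40 187.83,45.50 108.52,45.50" fill="none" stroke="#ff8800"/>
  <polyline points="153.03,131.87 139.46,114.54 126.23,98.24 113.36,82.98 100.84,68.75 88.66,55.55 76.84,43.39 65.36,32.27 54.24,22.18" fill="none" stroke="#008000"/>
</svg>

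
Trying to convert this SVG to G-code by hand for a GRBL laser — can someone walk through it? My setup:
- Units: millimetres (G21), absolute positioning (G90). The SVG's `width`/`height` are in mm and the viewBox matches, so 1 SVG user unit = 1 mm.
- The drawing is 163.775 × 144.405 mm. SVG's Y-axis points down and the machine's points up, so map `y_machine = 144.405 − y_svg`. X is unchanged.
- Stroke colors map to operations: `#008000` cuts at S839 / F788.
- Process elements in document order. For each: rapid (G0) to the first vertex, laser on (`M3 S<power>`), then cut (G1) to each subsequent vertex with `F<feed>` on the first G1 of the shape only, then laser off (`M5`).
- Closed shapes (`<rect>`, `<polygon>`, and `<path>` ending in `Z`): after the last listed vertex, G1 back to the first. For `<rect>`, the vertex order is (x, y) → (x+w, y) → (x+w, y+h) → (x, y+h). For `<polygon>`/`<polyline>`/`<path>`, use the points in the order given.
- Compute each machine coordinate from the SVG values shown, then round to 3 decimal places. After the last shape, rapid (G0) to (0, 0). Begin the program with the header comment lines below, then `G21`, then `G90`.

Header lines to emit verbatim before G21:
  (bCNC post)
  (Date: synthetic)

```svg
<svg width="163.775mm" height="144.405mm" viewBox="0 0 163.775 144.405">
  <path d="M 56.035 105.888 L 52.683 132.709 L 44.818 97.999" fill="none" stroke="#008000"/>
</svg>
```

Since the viewBox matches the mm dimensions, user units are millimetres directly. The only transform is the Y-flip y_m = 144.405 − y_svg.

Shape 1 is a open polyline drawn with `<path>`. Its stroke #008000 means cut at S839, F788. After flipping Y the toolpath is (56.035,38.517) → (52.683,11.696) → (44.818,46.406).

(bCNC post)
(Date: synthetic)
G21
G90
G0 X56.035 Y38.517
M3 S839
G1 X52.683 Y11.696 F788
G1 X44.818 Y46.406
M5
G0 X0.000 Y0.000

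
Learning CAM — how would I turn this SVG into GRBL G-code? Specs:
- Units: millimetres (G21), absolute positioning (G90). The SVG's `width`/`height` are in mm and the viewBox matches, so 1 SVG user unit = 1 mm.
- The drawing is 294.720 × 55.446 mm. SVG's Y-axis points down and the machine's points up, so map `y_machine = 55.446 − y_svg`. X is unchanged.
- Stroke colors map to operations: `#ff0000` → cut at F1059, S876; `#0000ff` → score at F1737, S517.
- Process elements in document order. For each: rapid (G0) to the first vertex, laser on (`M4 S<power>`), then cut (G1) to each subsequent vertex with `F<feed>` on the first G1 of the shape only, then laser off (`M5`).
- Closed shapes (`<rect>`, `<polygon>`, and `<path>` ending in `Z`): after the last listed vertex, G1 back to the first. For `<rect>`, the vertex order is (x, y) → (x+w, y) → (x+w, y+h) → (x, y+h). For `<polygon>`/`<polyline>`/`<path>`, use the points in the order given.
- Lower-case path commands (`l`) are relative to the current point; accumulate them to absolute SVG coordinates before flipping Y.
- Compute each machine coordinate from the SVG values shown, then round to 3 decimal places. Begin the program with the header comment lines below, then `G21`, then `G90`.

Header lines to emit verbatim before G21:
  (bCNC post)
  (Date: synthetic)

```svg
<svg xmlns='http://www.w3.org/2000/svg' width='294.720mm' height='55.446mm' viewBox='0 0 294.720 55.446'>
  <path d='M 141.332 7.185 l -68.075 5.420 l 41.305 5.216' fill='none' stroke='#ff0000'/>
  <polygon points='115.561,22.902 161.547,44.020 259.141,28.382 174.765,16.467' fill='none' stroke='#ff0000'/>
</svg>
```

1 u = 1 mm; y_m = 55.446 − y.

[1] `<path>` open polyline, #ff0000→cut S876 F1059: (141.332,48.261) → (73.257,42.841) → (114.562,37.625)

[2] `<polygon>` closed polygon, #ff0000→cut S876 F1059: (115.561,32.544) → (161.547,11.426) → (259.141,27.064) → (174.765,38.979) → (115.561,32.544) (closed)

(bCNC post)
(Date: synthetic)
G21
G90
G0 X141.332 Y48.261
M4 S876
G1 X73.257 Y42.841 F1059
G1 X114.562 Y37.625
M5
G0 X115.561 Y32.544
M4 S876
G1 X161.547 Y11.426 F1059
G1 X259.141 Y27.064
G1 X174.765 Y38.979
G1 X115.561 Y32.544
M5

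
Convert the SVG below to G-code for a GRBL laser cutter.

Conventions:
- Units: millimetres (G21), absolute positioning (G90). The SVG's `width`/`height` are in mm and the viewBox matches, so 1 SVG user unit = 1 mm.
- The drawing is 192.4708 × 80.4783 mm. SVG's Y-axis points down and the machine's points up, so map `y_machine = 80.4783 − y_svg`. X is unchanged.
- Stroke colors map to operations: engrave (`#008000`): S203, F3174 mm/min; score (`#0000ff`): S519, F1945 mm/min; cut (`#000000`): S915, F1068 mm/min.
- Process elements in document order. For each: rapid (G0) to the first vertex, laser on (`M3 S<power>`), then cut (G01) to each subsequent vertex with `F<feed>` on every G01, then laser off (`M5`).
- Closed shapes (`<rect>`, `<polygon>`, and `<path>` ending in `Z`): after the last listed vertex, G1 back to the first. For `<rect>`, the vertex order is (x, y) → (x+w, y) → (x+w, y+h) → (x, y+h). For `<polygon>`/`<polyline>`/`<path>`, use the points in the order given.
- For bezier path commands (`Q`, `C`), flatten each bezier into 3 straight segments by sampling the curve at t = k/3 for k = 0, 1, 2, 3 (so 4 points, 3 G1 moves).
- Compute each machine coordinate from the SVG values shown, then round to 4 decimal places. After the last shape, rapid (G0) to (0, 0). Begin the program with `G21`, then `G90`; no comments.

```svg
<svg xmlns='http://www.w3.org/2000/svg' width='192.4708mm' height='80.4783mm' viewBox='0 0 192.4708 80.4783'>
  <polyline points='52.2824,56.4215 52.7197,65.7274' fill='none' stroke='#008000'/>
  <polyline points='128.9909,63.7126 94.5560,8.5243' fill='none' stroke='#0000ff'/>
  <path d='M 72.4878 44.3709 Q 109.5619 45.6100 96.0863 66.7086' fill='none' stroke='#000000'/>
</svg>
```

Since the viewBox matches the mm dimensions, user units are millimetres directly. The only transform is the Y-flip y_m = 80.4783 − y_svg.

Shape 1 is a line segment drawn with `<polyline>`. Its stroke #008000 means engrave at S203, F3174. After flipping Y the toolpath is (52.2824,24.0568) → (52.7197,14.7509).

Shape 2 is a line segment drawn with `<polyline>`. Its stroke #0000ff means score at S519, F1945. After flipping Y the toolpath is (128.9909,16.7657) → (94.5560,71.9540).

Shape 3 is a quadratic bezier drawn with `<path>`. Its stroke #000000 means cut at S915, F1068. After flipping Y the toolpath is (72.4878,36.1074) → (91.5872,33.0747) → (99.4534,25.6288) → (96.0863,13.7697).

G21
G90
G0 X52.2824 Y24.0568
M3 S203
G01 X52.7197 Y14.7509 F3174
M5
G0 X128.9909 Y16.7657
M3 S519
G01 X94.5560 Y71.9540 F1945
M5
G0 X72.4878 Y36.1074
M3 S915
G01 X91.5872 Y33.0747 F1068
G01 X99.4534 Y25.6288 F1068
G01 X96.0863 Y13.7697 F1068
M5
G0 X0.0000 Y0.0000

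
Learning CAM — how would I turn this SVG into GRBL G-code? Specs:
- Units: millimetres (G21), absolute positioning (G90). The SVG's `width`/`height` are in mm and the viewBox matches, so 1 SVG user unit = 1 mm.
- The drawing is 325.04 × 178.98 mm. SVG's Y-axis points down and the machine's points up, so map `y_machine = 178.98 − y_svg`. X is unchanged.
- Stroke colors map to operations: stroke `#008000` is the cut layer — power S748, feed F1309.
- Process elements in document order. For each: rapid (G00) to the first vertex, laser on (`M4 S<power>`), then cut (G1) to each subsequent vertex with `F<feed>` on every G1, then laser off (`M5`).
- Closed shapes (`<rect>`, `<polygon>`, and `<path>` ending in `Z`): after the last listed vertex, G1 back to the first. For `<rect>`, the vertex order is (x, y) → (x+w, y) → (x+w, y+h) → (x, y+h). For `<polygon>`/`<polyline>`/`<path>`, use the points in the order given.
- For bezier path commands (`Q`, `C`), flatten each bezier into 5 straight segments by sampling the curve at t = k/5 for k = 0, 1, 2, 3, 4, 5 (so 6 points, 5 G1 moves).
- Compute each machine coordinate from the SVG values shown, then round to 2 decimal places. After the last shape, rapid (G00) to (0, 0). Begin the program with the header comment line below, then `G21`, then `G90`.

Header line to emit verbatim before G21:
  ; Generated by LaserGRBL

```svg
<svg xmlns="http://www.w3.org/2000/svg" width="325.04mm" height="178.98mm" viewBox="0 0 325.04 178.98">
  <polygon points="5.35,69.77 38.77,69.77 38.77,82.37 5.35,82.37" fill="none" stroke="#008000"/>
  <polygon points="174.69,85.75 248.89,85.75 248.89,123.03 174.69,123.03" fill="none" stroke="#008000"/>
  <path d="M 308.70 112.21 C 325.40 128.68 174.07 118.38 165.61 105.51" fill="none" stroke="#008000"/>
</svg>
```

; Generated by LaserGRBL
G21
G90
G00 X5.35 Y109.21
M4 S748
G1 X38.77 Y109.21 F1309
G1 X38.77 Y96.61 F1309
G1 X5.35 Y96.61 F1309
G1 X5.35 Y109.21 F1309
M5
G00 X174.69 Y93.23
M4 S748
G1 X248.89 Y93.23 F1309
G1 X248.89 Y55.95 F1309
G1 X174.69 Y55.95 F1309
G1 X174.69 Y93.23 F1309
M5
G00 X308.70 Y66.77
M4 S748
G1 X301.04 Y59.91 F1309
G1 X267.98 Y58.31 F1309
G1 X224.44 Y60.81 F1309
G1 X185.34 Y66.25 F1309
G1 X165.61 Y73.47 F1309
M5
G00 X0.00 Y0.00

Since the viewBox matches the mm dimensions, user units are millimetres directly. The only transform is the Y-flip y_m = 178.98 − y_svg.

Shape 1 is a rectangle drawn with `<polygon>`. Its stroke #008000 means cut at S748, F1309. After flipping Y the toolpath is (5.35,109.21) → (38.77,109.21) → (38.77,96.61) → (5.35,96.61) → (5.35,109.21), returning to the start.

Shape 2 is a rectangle drawn with `<polygon>`. Its stroke #008000 means cut at S748, F1309. After flipping Y the toolpath is (174.69,93.23) → (248.89,93.23) → (248.89,55.95) → (174.69,55.95) → (174.69,93.23), returning to the start.

Shape 3 is a cubic bezier drawn with `<path>`. Its stroke #008000 means cut at S748, F1309. After flipping Y the toolpath is (308.70,66.77) → (301.04,59.91) → (267.98,58.31) → (224.44,60.81) → (185.34,66.25) → (165.61,73.47).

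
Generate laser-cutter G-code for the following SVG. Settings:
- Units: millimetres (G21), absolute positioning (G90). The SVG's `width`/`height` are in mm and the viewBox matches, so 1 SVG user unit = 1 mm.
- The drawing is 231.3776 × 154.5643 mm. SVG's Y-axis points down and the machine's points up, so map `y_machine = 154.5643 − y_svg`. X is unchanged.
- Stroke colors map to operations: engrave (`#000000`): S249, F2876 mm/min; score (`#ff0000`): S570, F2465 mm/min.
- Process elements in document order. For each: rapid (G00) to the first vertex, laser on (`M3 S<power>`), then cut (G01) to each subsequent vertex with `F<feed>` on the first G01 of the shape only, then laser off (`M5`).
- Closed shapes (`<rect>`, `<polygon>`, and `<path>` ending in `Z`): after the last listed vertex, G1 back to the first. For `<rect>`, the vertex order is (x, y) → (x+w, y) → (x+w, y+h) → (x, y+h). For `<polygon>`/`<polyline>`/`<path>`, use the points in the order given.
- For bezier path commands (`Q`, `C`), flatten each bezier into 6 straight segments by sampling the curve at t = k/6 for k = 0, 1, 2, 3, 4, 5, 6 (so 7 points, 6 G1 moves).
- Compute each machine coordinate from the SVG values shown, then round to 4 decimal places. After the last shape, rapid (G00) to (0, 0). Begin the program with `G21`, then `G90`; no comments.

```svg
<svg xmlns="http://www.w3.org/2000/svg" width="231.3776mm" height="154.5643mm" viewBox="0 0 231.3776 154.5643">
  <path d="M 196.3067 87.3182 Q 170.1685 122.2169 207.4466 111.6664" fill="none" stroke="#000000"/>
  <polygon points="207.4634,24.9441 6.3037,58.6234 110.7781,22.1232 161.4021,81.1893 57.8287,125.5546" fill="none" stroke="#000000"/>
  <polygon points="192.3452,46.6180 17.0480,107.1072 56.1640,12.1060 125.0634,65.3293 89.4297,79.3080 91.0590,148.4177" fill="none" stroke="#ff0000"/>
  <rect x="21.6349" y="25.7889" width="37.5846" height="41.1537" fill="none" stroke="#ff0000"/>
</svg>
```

G21
G90
G00 X196.3067 Y67.2461
M3 S249
G01 X189.3555 Y56.8757 F2876
G01 X185.9275 Y49.0302
G01 X186.0226 Y43.7097
G01 X189.6408 Y40.9141
G01 X196.7821 Y40.6435
G01 X207.4466 Y42.8979
M5
G00 X207.4634 Y129.6202
M3 S249
G01 X6.3037 Y95.9409 F2876
G01 X110.7781 Y132.4411
G01 X161.4021 Y73.3750
G01 X57.8287 Y29.0097
G01 X207.4634 Y129.6202
M5
G00 X192.3452 Y107.9463
M3 S570
G01 X17.0480 Y47.4571 F2465
G01 X56.1640 Y142.4583
G01 X125.0634 Y89.2350
G01 X89.4297 Y75.2563
G01 X91.0590 Y6.1466
G01 X192.3452 Y107.9463
M5
G00 X21.6349 Y128.7754
M3 S570
G01 X59.2195 Y128.7754 F2465
G01 X59.2195 Y87.6217
G01 X21.6349 Y87.6217
G01 X21.6349 Y128.7754
M5
G00 X0.0000 Y0.0000

Since the viewBox matches the mm dimensions, user units are millimetres directly. The only transform is the Y-flip y_m = 154.5643 − y_svg.

Shape 1 is a quadratic bezier drawn with `<path>`. Its stroke #000000 means engrave at S249, F2876. After flipping Y the toolpath is (196.3067,67.2461) → (189.3555,56.8757) → (185.9275,49.0302) → (186.0226,43.7097) → (189.6408,40.9141) → (196.7821,40.6435) → (207.4466,42.8979).

Shape 2 is a closed polygon drawn with `<polygon>`. Its stroke #000000 means engrave at S249, F2876. After flipping Y the toolpath is (207.4634,129.6202) → (6.3037,95.9409) → (110.7781,132.4411) → (161.4021,73.3750) → (57.8287,29.0097) → (207.4634,129.6202), returning to the start.

Shape 3 is a closed polygon drawn with `<polygon>`. Its stroke #ff0000 means score at S570, F2465. After flipping Y the toolpath is (192.3452,107.9463) → (17.0480,47.4571) → (56.1640,142.4583) → (125.0634,89.2350) → (89.4297,75.2563) → (91.0590,6.1466) → (192.3452,107.9463), returning to the start.

Shape 4 is a rectangle drawn with `<rect>`. Its stroke #ff0000 means score at S570, F2465. After flipping Y the toolpath is (21.6349,128.7754) → (59.2195,128.7754) → (59.2195,87.6217) → (21.6349,87.6217) → (21.6349,128.7754), returning to the start.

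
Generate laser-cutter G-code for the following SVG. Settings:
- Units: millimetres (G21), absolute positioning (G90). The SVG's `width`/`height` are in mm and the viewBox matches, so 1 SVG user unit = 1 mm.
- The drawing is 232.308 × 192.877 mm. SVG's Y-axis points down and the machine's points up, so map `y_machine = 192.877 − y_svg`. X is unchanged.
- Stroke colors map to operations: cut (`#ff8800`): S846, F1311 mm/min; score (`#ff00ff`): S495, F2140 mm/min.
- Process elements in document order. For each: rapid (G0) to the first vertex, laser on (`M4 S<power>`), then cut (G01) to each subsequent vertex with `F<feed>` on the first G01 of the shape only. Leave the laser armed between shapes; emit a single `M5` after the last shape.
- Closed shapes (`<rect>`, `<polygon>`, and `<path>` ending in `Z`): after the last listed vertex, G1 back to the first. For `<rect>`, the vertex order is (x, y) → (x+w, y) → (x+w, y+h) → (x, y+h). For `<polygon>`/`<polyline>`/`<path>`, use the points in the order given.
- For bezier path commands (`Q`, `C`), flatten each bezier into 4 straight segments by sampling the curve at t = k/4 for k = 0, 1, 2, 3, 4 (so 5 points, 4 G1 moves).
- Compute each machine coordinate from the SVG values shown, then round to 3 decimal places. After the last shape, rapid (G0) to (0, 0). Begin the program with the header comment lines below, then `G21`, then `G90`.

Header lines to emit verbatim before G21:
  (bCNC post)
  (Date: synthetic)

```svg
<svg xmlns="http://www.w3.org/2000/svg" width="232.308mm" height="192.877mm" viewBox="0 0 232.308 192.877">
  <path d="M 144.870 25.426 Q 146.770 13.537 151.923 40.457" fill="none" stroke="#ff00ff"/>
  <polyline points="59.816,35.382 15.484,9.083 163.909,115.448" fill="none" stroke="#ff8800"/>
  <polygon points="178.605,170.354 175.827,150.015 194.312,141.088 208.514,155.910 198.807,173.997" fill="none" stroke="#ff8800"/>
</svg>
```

(bCNC post)
(Date: synthetic)
G21
G90
G0 X144.870 Y167.451
M4 S495
G01 X146.023 Y170.970 F2140
G01 X147.583 Y169.638
G01 X149.550 Y163.454
G01 X151.923 Y152.420
G0 X59.816 Y157.495
M4 S846
G01 X15.484 Y183.794 F1311
G01 X163.909 Y77.429
G0 X178.605 Y22.523
M4 S846
G01 X175.827 Y42.862 F1311
G01 X194.312 Y51.789
G01 X208.514 Y36.967
G01 X198.807 Y18.880
G01 X178.605 Y22.523
M5
G0 X0.000 Y0.000

viewBox `0 0 232.308 192.877` with mm width/height → 1 unit = 1 mm. Flip: y_m = 192.877 − y_svg.

**Shape 1** — `<path>` quadratic bezier, stroke `#ff00ff` → score (S495, F2140). Control points (SVG): P0=(144.870,25.426), P1=(146.770,13.537), P2=(151.923,40.457); sampled at t=k/4. Machine vertices: (144.870,167.451) → (146.023,170.970) → (147.583,169.638) → (149.550,163.454) → (151.923,152.420). Open path.

**Shape 2** — `<polyline>` open polyline, stroke `#ff8800` → cut (S846, F1311). Machine vertices: (59.816,157.495) → (15.484,183.794) → (163.909,77.429). Open path.

**Shape 3** — `<polygon>` regular polygon, stroke `#ff8800` → cut (S846, F1311). Machine vertices: (178.605,22.523) → (175.827,42.862) → (194.312,51.789) → (208.514,36.967) → (198.807,18.880) → (178.605,22.523). Closed: final G1 returns to the first vertex.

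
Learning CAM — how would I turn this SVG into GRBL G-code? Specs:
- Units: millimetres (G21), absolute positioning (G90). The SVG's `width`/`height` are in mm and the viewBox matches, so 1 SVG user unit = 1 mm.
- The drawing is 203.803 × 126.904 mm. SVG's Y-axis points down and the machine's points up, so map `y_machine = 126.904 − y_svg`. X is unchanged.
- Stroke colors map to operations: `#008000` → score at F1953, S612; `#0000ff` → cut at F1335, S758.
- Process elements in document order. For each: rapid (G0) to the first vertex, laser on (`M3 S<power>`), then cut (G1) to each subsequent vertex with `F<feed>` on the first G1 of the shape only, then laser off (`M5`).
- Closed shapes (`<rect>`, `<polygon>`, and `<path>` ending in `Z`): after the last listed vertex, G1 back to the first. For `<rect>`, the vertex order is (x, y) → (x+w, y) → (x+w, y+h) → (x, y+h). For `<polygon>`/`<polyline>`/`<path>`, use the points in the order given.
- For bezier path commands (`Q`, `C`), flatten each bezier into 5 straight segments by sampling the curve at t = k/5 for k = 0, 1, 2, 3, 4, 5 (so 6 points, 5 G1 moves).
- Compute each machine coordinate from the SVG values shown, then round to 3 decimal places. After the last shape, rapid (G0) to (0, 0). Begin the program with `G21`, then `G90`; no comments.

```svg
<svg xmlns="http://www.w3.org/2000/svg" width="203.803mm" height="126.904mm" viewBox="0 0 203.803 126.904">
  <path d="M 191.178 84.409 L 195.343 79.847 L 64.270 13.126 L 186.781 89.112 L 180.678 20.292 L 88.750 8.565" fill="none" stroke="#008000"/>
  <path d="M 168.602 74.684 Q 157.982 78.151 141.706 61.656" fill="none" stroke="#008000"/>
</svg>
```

Since the viewBox matches the mm dimensions, user units are millimetres directly. The only transform is the Y-flip y_m = 126.904 − y_svg.

Shape 1 is a open polyline drawn with `<path>`. Its stroke #008000 means score at S612, F1953. After flipping Y the toolpath is (191.178,42.495) → (195.343,47.057) → (64.270,113.778) → (186.781,37.792) → (180.678,106.612) → (88.750,118.339).

Shape 2 is a quadratic bezier drawn with `<path>`. Its stroke #008000 means score at S612, F1953. After flipping Y the toolpath is (168.602,52.220) → (164.128,51.632) → (159.201,52.640) → (153.822,55.246) → (147.990,59.448) → (141.706,65.248).

G21
G90
G0 X191.178 Y42.495
M3 S612
G1 X195.343 Y47.057 F1953
G1 X64.270 Y113.778
G1 X186.781 Y37.792
G1 X180.678 Y106.612
G1 X88.750 Y118.339
M5
G0 X168.602 Y52.220
M3 S612
G1 X164.128 Y51.632 F1953
G1 X159.201 Y52.640
G1 X153.822 Y55.246
G1 X147.990 Y59.448
G1 X141.706 Y65.248
M5
G0 X0.000 Y0.000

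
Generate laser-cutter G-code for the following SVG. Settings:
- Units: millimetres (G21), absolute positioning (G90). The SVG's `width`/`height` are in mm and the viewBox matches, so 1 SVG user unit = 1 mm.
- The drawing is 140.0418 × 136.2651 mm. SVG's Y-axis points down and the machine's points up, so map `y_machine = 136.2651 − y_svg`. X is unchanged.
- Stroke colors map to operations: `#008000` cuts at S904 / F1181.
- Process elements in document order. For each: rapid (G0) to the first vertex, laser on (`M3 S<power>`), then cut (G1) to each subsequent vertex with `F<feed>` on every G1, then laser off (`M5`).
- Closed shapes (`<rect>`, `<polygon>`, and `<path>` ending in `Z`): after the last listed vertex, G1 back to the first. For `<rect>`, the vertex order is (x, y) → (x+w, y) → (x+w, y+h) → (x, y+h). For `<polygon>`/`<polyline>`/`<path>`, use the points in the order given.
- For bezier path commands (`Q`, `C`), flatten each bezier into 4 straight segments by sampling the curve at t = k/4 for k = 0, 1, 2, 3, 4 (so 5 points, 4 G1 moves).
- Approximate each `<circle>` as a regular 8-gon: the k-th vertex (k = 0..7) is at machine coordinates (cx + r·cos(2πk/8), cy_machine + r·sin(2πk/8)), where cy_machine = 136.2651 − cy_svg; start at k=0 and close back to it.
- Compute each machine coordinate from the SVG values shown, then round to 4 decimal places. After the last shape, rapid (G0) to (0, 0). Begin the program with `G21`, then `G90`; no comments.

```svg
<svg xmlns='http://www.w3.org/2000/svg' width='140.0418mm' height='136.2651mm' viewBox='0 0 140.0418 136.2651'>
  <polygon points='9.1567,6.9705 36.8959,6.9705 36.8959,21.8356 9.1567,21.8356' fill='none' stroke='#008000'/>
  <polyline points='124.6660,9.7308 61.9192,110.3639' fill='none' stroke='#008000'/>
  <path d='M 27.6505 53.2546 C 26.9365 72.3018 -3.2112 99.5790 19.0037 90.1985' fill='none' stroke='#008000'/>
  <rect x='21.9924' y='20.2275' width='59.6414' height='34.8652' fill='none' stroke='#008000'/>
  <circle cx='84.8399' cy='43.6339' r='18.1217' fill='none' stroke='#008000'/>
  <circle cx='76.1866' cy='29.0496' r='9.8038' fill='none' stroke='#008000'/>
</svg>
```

viewBox `0 0 140.0418 136.2651` with mm width/height → 1 unit = 1 mm. Flip: y_m = 136.2651 − y_svg.

**Shape 1** — `<polygon>` rectangle, stroke `#008000` → cut (S904, F1181). Machine vertices: (9.1567,129.2946) → (36.8959,129.2946) → (36.8959,114.4295) → (9.1567,114.4295) → (9.1567,129.2946). Closed: final G1 returns to the first vertex.

**Shape 2** — `<polyline>` line segment, stroke `#008000` → cut (S904, F1181). Machine vertices: (124.6660,126.5343) → (61.9192,25.9012). Open path.

**Shape 3** — `<path>` cubic bezier, stroke `#008000` → cut (S904, F1181). Control points (SVG): P0=(27.6505,53.2546), P1=(26.9365,72.3018), P2=(-3.2112,99.5790), P3=(19.0037,90.1985); sampled at t=k/4. Machine vertices: (27.6505,83.0105) → (22.8742,67.8833) → (14.7288,53.8782) → (10.8824,45.2032) → (19.0037,46.0666). Open path.

**Shape 4** — `<rect>` rectangle, stroke `#008000` → cut (S904, F1181). Machine vertices: (21.9924,116.0376) → (81.6338,116.0376) → (81.6338,81.1724) → (21.9924,81.1724) → (21.9924,116.0376). Closed: final G1 returns to the first vertex.

**Shape 5** — `<circle>` circle, stroke `#008000` → cut (S904, F1181). Machine vertices: (102.9616,92.6312) → (97.6539,105.4452) → (84.8399,110.7529) → (72.0259,105.4452) → (66.7182,92.6312) → (72.0259,79.8172) → (84.8399,74.5095) → (97.6539,79.8172) → (102.9616,92.6312). Closed: final G1 returns to the first vertex.

**Shape 6** — `<circle>` circle, stroke `#008000` → cut (S904, F1181). Machine vertices: (85.9904,107.2155) → (83.1189,114.1478) → (76.1866,117.0193) → (69.2543,114.1478) → (66.3828,107.2155) → (69.2543,100.2832) → (76.1866,97.4117) → (83.1189,100.2832) → (85.9904,107.2155). Closed: final G1 returns to the first vertex.

G21
G90
G0 X9.1567 Y129.2946
M3 S904
G1 X36.8959 Y129.2946 F1181
G1 X36.8959 Y114.4295 F1181
G1 X9.1567 Y114.4295 F1181
G1 X9.1567 Y129.2946 F1181
M5
G0 X124.6660 Y126.5343
M3 S904
G1 X61.9192 Y25.9012 F1181
M5
G0 X27.6505 Y83.0105
M3 S904
G1 X22.8742 Y67.8833 F1181
G1 X14.7288 Y53.8782 F1181
G1 X10.8824 Y45.2032 F1181
G1 X19.0037 Y46.0666 F1181
M5
G0 X21.9924 Y116.0376
M3 S904
G1 X81.6338 Y116.0376 F1181
G1 X81.6338 Y81.1724 F1181
G1 X21.9924 Y81.1724 F1181
G1 X21.9924 Y116.0376 F1181
M5
G0 X102.9616 Y92.6312
M3 S904
G1 X97.6539 Y105.4452 F1181
G1 X84.8399 Y110.7529 F1181
G1 X72.0259 Y105.4452 F1181
G1 X66.7182 Y92.6312 F1181
G1 X72.0259 Y79.8172 F1181
G1 X84.8399 Y74.5095 F1181
G1 X97.6539 Y79.8172 F1181
G1 X102.9616 Y92.6312 F1181
M5
G0 X85.9904 Y107.2155
M3 S904
G1 X83.1189 Y114.1478 F1181
G1 X76.1866 Y117.0193 F1181
G1 X69.2543 Y114.1478 F1181
G1 X66.3828 Y107.2155 F1181
G1 X69.2543 Y100.2832 F1181
G1 X76.1866 Y97.4117 F1181
G1 X83.1189 Y100.2832 F1181
G1 X85.9904 Y107.2155 F1181
M5
G0 X0.0000 Y0.0000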